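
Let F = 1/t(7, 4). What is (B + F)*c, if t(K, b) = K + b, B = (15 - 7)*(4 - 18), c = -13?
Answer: 16003/11 ≈ 1454.8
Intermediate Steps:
B = -112 (B = 8*(-14) = -112)
F = 1/11 (F = 1/(7 + 4) = 1/11 ≈ 0.090909)
(B + F)*c = (-112 + 1/11)*(-13) = -1231/11*(-13) = 16003/11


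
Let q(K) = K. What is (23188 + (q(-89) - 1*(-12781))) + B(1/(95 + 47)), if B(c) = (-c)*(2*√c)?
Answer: 35880 - √142/10082 ≈ 35880.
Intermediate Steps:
B(c) = -2*c^(3/2)
(23188 + (q(-89) - 1*(-12781))) + B(1/(95 + 47)) = (23188 + (-89 - 1*(-12781))) - 2/(95 + 47)^(3/2) = (23188 + (-89 + 12781)) - 2*√142/20164 = (23188 + 12692) - √142/10082 = 35880 - √142/10082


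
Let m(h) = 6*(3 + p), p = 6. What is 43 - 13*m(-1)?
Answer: -659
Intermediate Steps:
m(h) = 54 (m(h) = 6*(3 + 6) = 6*9 = 54)
43 - 13*m(-1) = 43 - 13*54 = 43 - 702 = -659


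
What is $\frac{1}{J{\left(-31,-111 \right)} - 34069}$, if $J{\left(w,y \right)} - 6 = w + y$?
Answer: $- \frac{1}{34205} \approx -2.9235 \cdot 10^{-5}$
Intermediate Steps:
$J{\left(w,y \right)} = 6 + w + y$ ($J{\left(w,y \right)} = 6 + \left(w + y\right) = 6 + w + y$)
$\frac{1}{J{\left(-31,-111 \right)} - 34069} = \frac{1}{\left(6 - 31 - 111\right) - 34069} = \frac{1}{-136 - 34069} = \frac{1}{-34205} = - \frac{1}{34205}$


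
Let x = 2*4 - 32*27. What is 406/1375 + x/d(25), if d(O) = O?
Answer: -46674/1375 ≈ -33.945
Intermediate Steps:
x = -856 (x = 8 - 864 = -856)
406/1375 + x/d(25) = 406/1375 - 856/25 = -46674/1375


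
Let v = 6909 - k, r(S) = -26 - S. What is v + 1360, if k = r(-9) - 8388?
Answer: 16674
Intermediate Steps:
k = -8405 (k = (-26 - 1*(-9)) - 8388 = (-26 + 9) - 8388 = -17 - 8388 = -8405)
v = 15314 (v = 6909 - 1*(-8405) = 6909 + 8405 = 15314)
v + 1360 = 15314 + 1360 = 16674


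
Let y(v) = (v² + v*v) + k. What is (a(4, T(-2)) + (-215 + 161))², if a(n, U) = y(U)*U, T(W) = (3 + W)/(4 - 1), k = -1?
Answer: 2146225/729 ≈ 2944.1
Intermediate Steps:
y(v) = -1 + 2*v² (y(v) = (v² + v*v) - 1 = (v² + v²) - 1 = 2*v² - 1 = -1 + 2*v²)
T(W) = 1 + W/3 (T(W) = (3 + W)/3 = (3 + W)*(⅓) = 1 + W/3)
a(n, U) = U*(-1 + 2*U²) (a(n, U) = (-1 + 2*U²)*U = U*(-1 + 2*U²))
(a(4, T(-2)) + (-215 + 161))² = ((-(1 + (⅓)*(-2)) + 2*(1 + (⅓)*(-2))³) + (-215 + 161))² = ((-(1 - ⅔) + 2*(1 - ⅔)³) - 54)² = ((-1*⅓ + 2*(⅓)³) - 54)² = ((-⅓ + 2*(1/27)) - 54)² = ((-⅓ + 2/27) - 54)² = (-7/27 - 54)² = (-1465/27)² = 2146225/729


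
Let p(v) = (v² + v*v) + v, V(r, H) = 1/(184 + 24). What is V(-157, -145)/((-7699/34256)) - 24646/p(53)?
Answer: -2478885813/567593377 ≈ -4.3674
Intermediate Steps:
V(r, H) = 1/208
p(v) = v + 2*v² (p(v) = (v² + v²) + v = 2*v² + v = v + 2*v²)
V(-157, -145)/((-7699/34256)) - 24646/p(53) = 1/(208*((-7699/34256))) - 24646*1/(53*(1 + 2*53)) = 1/(208*((-7699*1/34256))) - 24646*1/(53*(1 + 106)) = 1/(208*(-7699/34256)) - 24646/(53*107) = (1/208)*(-34256/7699) - 24646/5671 = -2141/100087 - 24646*1/5671 = -2141/100087 - 24646/5671 = -2478885813/567593377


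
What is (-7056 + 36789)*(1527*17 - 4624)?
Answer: 634353555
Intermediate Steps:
(-7056 + 36789)*(1527*17 - 4624) = 29733*(25959 - 4624) = 29733*21335 = 634353555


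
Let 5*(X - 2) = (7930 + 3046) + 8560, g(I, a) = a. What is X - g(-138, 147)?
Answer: 18811/5 ≈ 3762.2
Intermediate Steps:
X = 19546/5 (X = 2 + ((7930 + 3046) + 8560)/5 = 2 + (10976 + 8560)/5 = 2 + (⅕)*19536 = 2 + 19536/5 = 19546/5 ≈ 3909.2)
X - g(-138, 147) = 19546/5 - 1*147 = 19546/5 - 147 = 18811/5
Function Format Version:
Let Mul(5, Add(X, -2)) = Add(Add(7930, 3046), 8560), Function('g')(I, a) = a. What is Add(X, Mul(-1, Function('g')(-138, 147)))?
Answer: Rational(18811, 5) ≈ 3762.2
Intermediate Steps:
X = Rational(19546, 5) (X = Add(2, Mul(Rational(1, 5), Add(Add(7930, 3046), 8560))) = Add(2, Mul(Rational(1, 5), Add(10976, 8560))) = Add(2, Mul(Rational(1, 5), 19536)) = Add(2, Rational(19536, 5)) = Rational(19546, 5) ≈ 3909.2)
Add(X, Mul(-1, Function('g')(-138, 147))) = Add(Rational(19546, 5), Mul(-1, 147)) = Add(Rational(19546, 5), -147) = Rational(18811, 5)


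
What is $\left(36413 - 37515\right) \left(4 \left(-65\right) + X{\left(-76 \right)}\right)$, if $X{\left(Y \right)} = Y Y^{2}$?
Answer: $484038072$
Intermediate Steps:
$X{\left(Y \right)} = Y^{3}$
$\left(36413 - 37515\right) \left(4 \left(-65\right) + X{\left(-76 \right)}\right) = \left(36413 - 37515\right) \left(4 \left(-65\right) + \left(-76\right)^{3}\right) = - 1102 \left(-260 - 438976\right) = \left(-1102\right) \left(-439236\right) = 484038072$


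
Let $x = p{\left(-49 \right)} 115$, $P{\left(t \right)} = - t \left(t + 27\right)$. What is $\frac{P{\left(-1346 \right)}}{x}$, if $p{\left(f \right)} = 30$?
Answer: $- \frac{887687}{1725} \approx -514.6$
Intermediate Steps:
$P{\left(t \right)} = - t \left(27 + t\right)$
$x = 3450$ ($x = 30 \cdot 115 = 3450$)
$\frac{P{\left(-1346 \right)}}{x} = \frac{\left(-1\right) \left(-1346\right) \left(27 - 1346\right)}{3450} = \left(-1\right) \left(-1346\right) \left(-1319\right) \frac{1}{3450} = \left(-1775374\right) \frac{1}{3450} = - \frac{887687}{1725}$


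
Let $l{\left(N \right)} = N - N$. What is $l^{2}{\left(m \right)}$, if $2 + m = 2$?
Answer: $0$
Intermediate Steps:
$m = 0$ ($m = -2 + 2 = 0$)
$l{\left(N \right)} = 0$
$l^{2}{\left(m \right)} = 0^{2} = 0$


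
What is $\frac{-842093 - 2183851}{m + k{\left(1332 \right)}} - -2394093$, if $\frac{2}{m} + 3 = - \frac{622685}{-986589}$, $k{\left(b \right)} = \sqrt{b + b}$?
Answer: $\frac{967008669851190900867}{404076317456807} - \frac{2754593618997906576 \sqrt{74}}{404076317456807} \approx 2.3345 \cdot 10^{6}$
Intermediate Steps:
$k{\left(b \right)} = \sqrt{2} \sqrt{b}$ ($k{\left(b \right)} = \sqrt{2 b} = \sqrt{2} \sqrt{b}$)
$m = - \frac{986589}{1168541}$ ($m = \frac{2}{-3 - \frac{622685}{-986589}} = \frac{2}{-3 - - \frac{622685}{986589}} = \frac{2}{-3 + \frac{622685}{986589}} = \frac{2}{- \frac{2337082}{986589}} = 2 \left(- \frac{986589}{2337082}\right) = - \frac{986589}{1168541} \approx -0.84429$)
$\frac{-842093 - 2183851}{m + k{\left(1332 \right)}} - -2394093 = \frac{-842093 - 2183851}{- \frac{986589}{1168541} + \sqrt{2} \sqrt{1332}} - -2394093 = - \frac{3025944}{- \frac{986589}{1168541} + \sqrt{2} \cdot 6 \sqrt{37}} + 2394093 = - \frac{3025944}{- \frac{986589}{1168541} + 6 \sqrt{74}} + 2394093 = 2394093 - \frac{3025944}{- \frac{986589}{1168541} + 6 \sqrt{74}}$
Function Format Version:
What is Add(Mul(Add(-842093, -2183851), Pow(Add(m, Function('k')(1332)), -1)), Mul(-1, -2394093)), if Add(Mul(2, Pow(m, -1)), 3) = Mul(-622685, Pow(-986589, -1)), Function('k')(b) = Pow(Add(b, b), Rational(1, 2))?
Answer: Add(Rational(967008669851190900867, 404076317456807), Mul(Rational(-2754593618997906576, 404076317456807), Pow(74, Rational(1, 2)))) ≈ 2.3345e+6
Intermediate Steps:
Function('k')(b) = Mul(Pow(2, Rational(1, 2)), Pow(b, Rational(1, 2))) (Function('k')(b) = Pow(Mul(2, b), Rational(1, 2)) = Mul(Pow(2, Rational(1, 2)), Pow(b, Rational(1, 2))))
m = Rational(-986589, 1168541) (m = Mul(2, Pow(Add(-3, Mul(-622685, Pow(-986589, -1))), -1)) = Mul(2, Pow(Add(-3, Mul(-622685, Rational(-1, 986589))), -1)) = Mul(2, Pow(Add(-3, Rational(622685, 986589)), -1)) = Mul(2, Pow(Rational(-2337082, 986589), -1)) = Mul(2, Rational(-986589, 2337082)) = Rational(-986589, 1168541) ≈ -0.84429)
Add(Mul(Add(-842093, -2183851), Pow(Add(m, Function('k')(1332)), -1)), Mul(-1, -2394093)) = Add(Mul(Add(-842093, -2183851), Pow(Add(Rational(-986589, 1168541), Mul(Pow(2, Rational(1, 2)), Pow(1332, Rational(1, 2)))), -1)), Mul(-1, -2394093)) = Add(Mul(-3025944, Pow(Add(Rational(-986589, 1168541), Mul(Pow(2, Rational(1, 2)), Mul(6, Pow(37, Rational(1, 2))))), -1)), 2394093) = Add(Mul(-3025944, Pow(Add(Rational(-986589, 1168541), Mul(6, Pow(74, Rational(1, 2)))), -1)), 2394093) = Add(2394093, Mul(-3025944, Pow(Add(Rational(-986589, 1168541), Mul(6, Pow(74, Rational(1, 2)))), -1)))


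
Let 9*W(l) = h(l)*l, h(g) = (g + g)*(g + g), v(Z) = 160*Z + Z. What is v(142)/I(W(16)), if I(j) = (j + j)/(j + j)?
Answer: 22862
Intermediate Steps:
v(Z) = 161*Z
h(g) = 4*g² (h(g) = (2*g)*(2*g) = 4*g²)
W(l) = 4*l³/9 (W(l) = ((4*l²)*l)/9 = (4*l³)/9 = 4*l³/9)
I(j) = 1 (I(j) = (2*j)/((2*j)) = (2*j)*(1/(2*j)) = 1)
v(142)/I(W(16)) = (161*142)/1 = 22862*1 = 22862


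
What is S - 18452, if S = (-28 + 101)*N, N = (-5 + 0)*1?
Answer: -18817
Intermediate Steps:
N = -5 (N = -5*1 = -5)
S = -365 (S = (-28 + 101)*(-5) = 73*(-5) = -365)
S - 18452 = -365 - 18452 = -18817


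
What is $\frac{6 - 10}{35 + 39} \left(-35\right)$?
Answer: $\frac{70}{37} \approx 1.8919$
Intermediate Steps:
$\frac{6 - 10}{35 + 39} \left(-35\right) = - \frac{4}{74} \left(-35\right) = \left(-4\right) \frac{1}{74} \left(-35\right) = \left(- \frac{2}{37}\right) \left(-35\right) = \frac{70}{37}$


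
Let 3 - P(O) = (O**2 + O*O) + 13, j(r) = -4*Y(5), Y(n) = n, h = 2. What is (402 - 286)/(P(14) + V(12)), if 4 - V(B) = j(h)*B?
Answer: -58/79 ≈ -0.73418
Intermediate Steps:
j(r) = -20 (j(r) = -4*5 = -20)
V(B) = 4 + 20*B (V(B) = 4 - (-20)*B = 4 + 20*B)
P(O) = -10 - 2*O**2 (P(O) = 3 - ((O**2 + O*O) + 13) = 3 - ((O**2 + O**2) + 13) = 3 - (2*O**2 + 13) = 3 - (13 + 2*O**2) = 3 + (-13 - 2*O**2) = -10 - 2*O**2)
(402 - 286)/(P(14) + V(12)) = (402 - 286)/((-10 - 2*14**2) + (4 + 20*12)) = 116/((-10 - 2*196) + (4 + 240)) = 116/((-10 - 392) + 244) = 116/(-402 + 244) = 116/(-158) = 116*(-1/158) = -58/79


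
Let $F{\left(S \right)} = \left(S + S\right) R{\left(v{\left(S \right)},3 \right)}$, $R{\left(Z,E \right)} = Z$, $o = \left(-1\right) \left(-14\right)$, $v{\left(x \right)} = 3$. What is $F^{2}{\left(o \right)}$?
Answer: $7056$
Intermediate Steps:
$o = 14$
$F{\left(S \right)} = 6 S$ ($F{\left(S \right)} = \left(S + S\right) 3 = 2 S 3 = 6 S$)
$F^{2}{\left(o \right)} = \left(6 \cdot 14\right)^{2} = 84^{2} = 7056$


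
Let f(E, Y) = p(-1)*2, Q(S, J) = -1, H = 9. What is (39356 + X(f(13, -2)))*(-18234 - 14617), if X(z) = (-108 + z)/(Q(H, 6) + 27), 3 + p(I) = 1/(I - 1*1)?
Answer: -2585477307/2 ≈ -1.2927e+9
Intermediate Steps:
p(I) = -3 + 1/(-1 + I) (p(I) = -3 + 1/(I - 1*1) = -3 + 1/(I - 1) = -3 + 1/(-1 + I))
f(E, Y) = -7 (f(E, Y) = ((4 - 3*(-1))/(-1 - 1))*2 = ((4 + 3)/(-2))*2 = -½*7*2 = -7/2*2 = -7)
X(z) = -54/13 + z/26 (X(z) = (-108 + z)/(-1 + 27) = (-108 + z)/26 = (-108 + z)*(1/26) = -54/13 + z/26)
(39356 + X(f(13, -2)))*(-18234 - 14617) = (39356 + (-54/13 + (1/26)*(-7)))*(-18234 - 14617) = (39356 + (-54/13 - 7/26))*(-32851) = (39356 - 115/26)*(-32851) = (1023141/26)*(-32851) = -2585477307/2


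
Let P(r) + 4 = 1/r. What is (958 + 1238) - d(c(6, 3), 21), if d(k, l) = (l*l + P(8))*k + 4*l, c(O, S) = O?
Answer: -2043/4 ≈ -510.75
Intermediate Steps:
P(r) = -4 + 1/r
d(k, l) = 4*l + k*(-31/8 + l²) (d(k, l) = (l*l + (-4 + 1/8))*k + 4*l = (l² + (-4 + ⅛))*k + 4*l = (l² - 31/8)*k + 4*l = (-31/8 + l²)*k + 4*l = k*(-31/8 + l²) + 4*l = 4*l + k*(-31/8 + l²))
(958 + 1238) - d(c(6, 3), 21) = (958 + 1238) - (4*21 - 31/8*6 + 6*21²) = 2196 - (84 - 93/4 + 6*441) = 2196 - (84 - 93/4 + 2646) = 2196 - 1*10827/4 = 2196 - 10827/4 = -2043/4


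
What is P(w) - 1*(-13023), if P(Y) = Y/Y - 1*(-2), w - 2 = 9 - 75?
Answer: 13026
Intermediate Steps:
w = -64 (w = 2 + (9 - 75) = 2 - 66 = -64)
P(Y) = 3 (P(Y) = 1 + 2 = 3)
P(w) - 1*(-13023) = 3 - 1*(-13023) = 3 + 13023 = 13026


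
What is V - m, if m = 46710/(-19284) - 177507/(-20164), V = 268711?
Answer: 8706983021249/32403548 ≈ 2.6870e+5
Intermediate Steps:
m = 206765379/32403548 (m = 46710*(-1/19284) - 177507*(-1/20164) = -7785/3214 + 177507/20164 = 206765379/32403548 ≈ 6.3810)
V - m = 268711 - 1*206765379/32403548 = 268711 - 206765379/32403548 = 8706983021249/32403548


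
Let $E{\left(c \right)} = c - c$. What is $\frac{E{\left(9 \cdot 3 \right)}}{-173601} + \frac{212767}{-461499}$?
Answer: $- \frac{212767}{461499} \approx -0.46103$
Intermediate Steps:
$E{\left(c \right)} = 0$
$\frac{E{\left(9 \cdot 3 \right)}}{-173601} + \frac{212767}{-461499} = \frac{0}{-173601} + \frac{212767}{-461499} = 0 \left(- \frac{1}{173601}\right) + 212767 \left(- \frac{1}{461499}\right) = 0 - \frac{212767}{461499} = - \frac{212767}{461499}$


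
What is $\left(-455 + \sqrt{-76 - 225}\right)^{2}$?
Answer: $\left(455 - i \sqrt{301}\right)^{2} \approx 2.0672 \cdot 10^{5} - 15788.0 i$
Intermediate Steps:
$\left(-455 + \sqrt{-76 - 225}\right)^{2} = \left(-455 + \sqrt{-301}\right)^{2} = \left(-455 + i \sqrt{301}\right)^{2}$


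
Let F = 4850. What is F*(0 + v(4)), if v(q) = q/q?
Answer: 4850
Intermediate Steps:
v(q) = 1
F*(0 + v(4)) = 4850*(0 + 1) = 4850*1 = 4850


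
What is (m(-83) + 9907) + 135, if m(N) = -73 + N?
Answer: 9886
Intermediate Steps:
(m(-83) + 9907) + 135 = ((-73 - 83) + 9907) + 135 = (-156 + 9907) + 135 = 9751 + 135 = 9886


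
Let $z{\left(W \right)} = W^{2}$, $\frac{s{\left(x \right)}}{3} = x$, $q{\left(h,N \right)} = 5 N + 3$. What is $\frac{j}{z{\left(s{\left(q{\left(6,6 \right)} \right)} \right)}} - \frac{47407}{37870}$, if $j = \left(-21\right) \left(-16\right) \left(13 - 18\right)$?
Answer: $- \frac{176085869}{123721290} \approx -1.4232$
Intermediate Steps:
$q{\left(h,N \right)} = 3 + 5 N$
$s{\left(x \right)} = 3 x$
$j = -1680$ ($j = 336 \left(-5\right) = -1680$)
$\frac{j}{z{\left(s{\left(q{\left(6,6 \right)} \right)} \right)}} - \frac{47407}{37870} = - \frac{1680}{\left(3 \left(3 + 5 \cdot 6\right)\right)^{2}} - \frac{47407}{37870} = - \frac{1680}{\left(3 \left(3 + 30\right)\right)^{2}} - \frac{47407}{37870} = - \frac{1680}{\left(3 \cdot 33\right)^{2}} - \frac{47407}{37870} = - \frac{1680}{99^{2}} - \frac{47407}{37870} = - \frac{1680}{9801} - \frac{47407}{37870} = \left(-1680\right) \frac{1}{9801} - \frac{47407}{37870} = - \frac{560}{3267} - \frac{47407}{37870} = - \frac{176085869}{123721290}$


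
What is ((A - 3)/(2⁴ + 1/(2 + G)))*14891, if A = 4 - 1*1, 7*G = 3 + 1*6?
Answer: 0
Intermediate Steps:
G = 9/7 (G = (3 + 1*6)/7 = (3 + 6)/7 = (⅐)*9 = 9/7 ≈ 1.2857)
A = 3 (A = 4 - 1 = 3)
((A - 3)/(2⁴ + 1/(2 + G)))*14891 = ((3 - 3)/(2⁴ + 1/(2 + 9/7)))*14891 = (0/(16 + 1/(23/7)))*14891 = (0/(16 + 7/23))*14891 = (0/(375/23))*14891 = (0*(23/375))*14891 = 0*14891 = 0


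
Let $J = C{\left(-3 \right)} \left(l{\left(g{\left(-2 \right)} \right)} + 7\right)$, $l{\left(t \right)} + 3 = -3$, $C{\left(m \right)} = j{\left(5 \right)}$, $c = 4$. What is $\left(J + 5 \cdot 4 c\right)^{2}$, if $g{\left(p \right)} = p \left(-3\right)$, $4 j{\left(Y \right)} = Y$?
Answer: $\frac{105625}{16} \approx 6601.6$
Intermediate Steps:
$j{\left(Y \right)} = \frac{Y}{4}$
$C{\left(m \right)} = \frac{5}{4}$ ($C{\left(m \right)} = \frac{1}{4} \cdot 5 = \frac{5}{4}$)
$g{\left(p \right)} = - 3 p$
$l{\left(t \right)} = -6$ ($l{\left(t \right)} = -3 - 3 = -6$)
$J = \frac{5}{4}$ ($J = \frac{5 \left(-6 + 7\right)}{4} = \frac{5}{4} \cdot 1 = \frac{5}{4} \approx 1.25$)
$\left(J + 5 \cdot 4 c\right)^{2} = \left(\frac{5}{4} + 5 \cdot 4 \cdot 4\right)^{2} = \left(\frac{5}{4} + 20 \cdot 4\right)^{2} = \left(\frac{5}{4} + 80\right)^{2} = \left(\frac{325}{4}\right)^{2} = \frac{105625}{16}$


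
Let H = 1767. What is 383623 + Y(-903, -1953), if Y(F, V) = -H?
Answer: 381856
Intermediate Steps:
Y(F, V) = -1767 (Y(F, V) = -1*1767 = -1767)
383623 + Y(-903, -1953) = 383623 - 1767 = 381856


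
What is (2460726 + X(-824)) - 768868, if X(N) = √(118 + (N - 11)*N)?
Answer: 1691858 + 3*√76462 ≈ 1.6927e+6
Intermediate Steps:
X(N) = √(118 + N*(-11 + N)) (X(N) = √(118 + (-11 + N)*N) = √(118 + N*(-11 + N)))
(2460726 + X(-824)) - 768868 = (2460726 + √(118 + (-824)² - 11*(-824))) - 768868 = (2460726 + √(118 + 678976 + 9064)) - 768868 = (2460726 + √688158) - 768868 = (2460726 + 3*√76462) - 768868 = 1691858 + 3*√76462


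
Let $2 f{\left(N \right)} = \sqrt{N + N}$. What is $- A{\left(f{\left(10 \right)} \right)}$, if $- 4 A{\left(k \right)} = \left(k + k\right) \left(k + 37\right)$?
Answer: $\frac{5}{2} + \frac{37 \sqrt{5}}{2} \approx 43.867$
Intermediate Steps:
$f{\left(N \right)} = \frac{\sqrt{2} \sqrt{N}}{2}$ ($f{\left(N \right)} = \frac{\sqrt{N + N}}{2} = \frac{\sqrt{2 N}}{2} = \frac{\sqrt{2} \sqrt{N}}{2}$)
$A{\left(k \right)} = - \frac{k \left(37 + k\right)}{2}$ ($A{\left(k \right)} = - \frac{\left(k + k\right) \left(k + 37\right)}{4} = - \frac{2 k \left(37 + k\right)}{4} = - \frac{k \left(37 + k\right)}{2}$)
$- A{\left(f{\left(10 \right)} \right)} = - \frac{\left(-1\right) \frac{\sqrt{2} \sqrt{10}}{2} \left(37 + \frac{\sqrt{2} \sqrt{10}}{2}\right)}{2} = - \frac{\left(-1\right) \sqrt{5} \left(37 + \sqrt{5}\right)}{2} = \frac{\sqrt{5} \left(37 + \sqrt{5}\right)}{2}$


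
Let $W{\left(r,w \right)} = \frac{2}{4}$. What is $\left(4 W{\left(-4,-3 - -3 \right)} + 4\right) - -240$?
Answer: $246$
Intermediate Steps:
$W{\left(r,w \right)} = \frac{1}{2}$ ($W{\left(r,w \right)} = 2 \cdot \frac{1}{4} = \frac{1}{2}$)
$\left(4 W{\left(-4,-3 - -3 \right)} + 4\right) - -240 = \left(4 \cdot \frac{1}{2} + 4\right) - -240 = \left(2 + 4\right) + 240 = 6 + 240 = 246$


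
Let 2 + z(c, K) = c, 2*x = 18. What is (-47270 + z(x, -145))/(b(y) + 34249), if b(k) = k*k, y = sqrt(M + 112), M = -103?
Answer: -47263/34258 ≈ -1.3796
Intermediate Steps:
x = 9 (x = (1/2)*18 = 9)
z(c, K) = -2 + c
y = 3 (y = sqrt(-103 + 112) = sqrt(9) = 3)
b(k) = k**2
(-47270 + z(x, -145))/(b(y) + 34249) = (-47270 + (-2 + 9))/(3**2 + 34249) = (-47270 + 7)/(9 + 34249) = -47263/34258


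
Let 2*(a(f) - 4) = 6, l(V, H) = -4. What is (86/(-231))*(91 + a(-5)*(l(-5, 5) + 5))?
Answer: -1204/33 ≈ -36.485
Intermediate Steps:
a(f) = 7 (a(f) = 4 + (½)*6 = 4 + 3 = 7)
(86/(-231))*(91 + a(-5)*(l(-5, 5) + 5)) = (86/(-231))*(91 + 7*(-4 + 5)) = (86*(-1/231))*(91 + 7*1) = -86*(91 + 7)/231 = -86/231*98 = -1204/33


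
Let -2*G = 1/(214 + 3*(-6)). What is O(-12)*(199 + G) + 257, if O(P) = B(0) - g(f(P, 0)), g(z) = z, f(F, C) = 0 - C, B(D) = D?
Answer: 257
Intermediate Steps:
G = -1/392 (G = -1/(2*(214 + 3*(-6))) = -1/(2*(214 - 18)) = -½/196 = -½*1/196 = -1/392 ≈ -0.0025510)
f(F, C) = -C
O(P) = 0 (O(P) = 0 - (-1)*0 = 0 - 1*0 = 0 + 0 = 0)
O(-12)*(199 + G) + 257 = 0*(199 - 1/392) + 257 = 0*(78007/392) + 257 = 0 + 257 = 257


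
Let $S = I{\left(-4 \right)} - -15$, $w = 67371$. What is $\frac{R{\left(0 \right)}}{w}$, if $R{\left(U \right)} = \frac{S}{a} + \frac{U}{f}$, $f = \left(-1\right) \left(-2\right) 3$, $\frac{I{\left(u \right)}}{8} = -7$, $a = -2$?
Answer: $\frac{41}{134742} \approx 0.00030429$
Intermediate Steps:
$I{\left(u \right)} = -56$ ($I{\left(u \right)} = 8 \left(-7\right) = -56$)
$f = 6$ ($f = 2 \cdot 3 = 6$)
$S = -41$ ($S = -56 - -15 = -56 + 15 = -41$)
$R{\left(U \right)} = \frac{41}{2} + \frac{U}{6}$ ($R{\left(U \right)} = - \frac{41}{-2} + \frac{U}{6} = \left(-41\right) \left(- \frac{1}{2}\right) + U \frac{1}{6} = \frac{41}{2} + \frac{U}{6}$)
$\frac{R{\left(0 \right)}}{w} = \frac{\frac{41}{2} + \frac{1}{6} \cdot 0}{67371} = \left(\frac{41}{2} + 0\right) \frac{1}{67371} = \frac{41}{2} \cdot \frac{1}{67371} = \frac{41}{134742}$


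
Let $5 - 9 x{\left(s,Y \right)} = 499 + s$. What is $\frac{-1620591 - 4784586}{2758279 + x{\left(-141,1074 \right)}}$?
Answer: $- \frac{57646593}{24824158} \approx -2.3222$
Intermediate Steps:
$x{\left(s,Y \right)} = - \frac{494}{9} - \frac{s}{9}$ ($x{\left(s,Y \right)} = \frac{5}{9} - \frac{499 + s}{9} = \frac{5}{9} - \left(\frac{499}{9} + \frac{s}{9}\right) = - \frac{494}{9} - \frac{s}{9}$)
$\frac{-1620591 - 4784586}{2758279 + x{\left(-141,1074 \right)}} = \frac{-1620591 - 4784586}{2758279 - \frac{353}{9}} = - \frac{6405177}{2758279 + \left(- \frac{494}{9} + \frac{47}{3}\right)} = - \frac{6405177}{2758279 - \frac{353}{9}} = - \frac{6405177}{\frac{24824158}{9}} = \left(-6405177\right) \frac{9}{24824158} = - \frac{57646593}{24824158}$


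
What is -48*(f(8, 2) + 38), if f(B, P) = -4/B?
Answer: -1800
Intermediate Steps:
-48*(f(8, 2) + 38) = -48*(-4/8 + 38) = -48*(-4*⅛ + 38) = -48*(-½ + 38) = -48*75/2 = -1*1800 = -1800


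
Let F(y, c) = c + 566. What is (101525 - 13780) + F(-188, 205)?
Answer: 88516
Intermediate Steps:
F(y, c) = 566 + c
(101525 - 13780) + F(-188, 205) = (101525 - 13780) + (566 + 205) = 87745 + 771 = 88516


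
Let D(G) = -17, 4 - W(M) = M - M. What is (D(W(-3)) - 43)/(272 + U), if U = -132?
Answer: -3/7 ≈ -0.42857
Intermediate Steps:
W(M) = 4 (W(M) = 4 - (M - M) = 4 - 1*0 = 4 + 0 = 4)
(D(W(-3)) - 43)/(272 + U) = (-17 - 43)/(272 - 132) = -60/140 = -60*1/140 = -3/7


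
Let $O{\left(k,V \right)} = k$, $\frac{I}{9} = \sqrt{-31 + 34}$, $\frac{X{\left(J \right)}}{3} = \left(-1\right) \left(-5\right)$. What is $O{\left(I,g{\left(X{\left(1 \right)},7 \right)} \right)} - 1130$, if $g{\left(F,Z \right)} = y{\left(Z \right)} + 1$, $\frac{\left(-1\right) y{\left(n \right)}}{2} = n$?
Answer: $-1130 + 9 \sqrt{3} \approx -1114.4$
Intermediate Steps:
$y{\left(n \right)} = - 2 n$
$X{\left(J \right)} = 15$ ($X{\left(J \right)} = 3 \left(\left(-1\right) \left(-5\right)\right) = 3 \cdot 5 = 15$)
$g{\left(F,Z \right)} = 1 - 2 Z$ ($g{\left(F,Z \right)} = - 2 Z + 1 = 1 - 2 Z$)
$I = 9 \sqrt{3}$ ($I = 9 \sqrt{-31 + 34} = 9 \sqrt{3} \approx 15.588$)
$O{\left(I,g{\left(X{\left(1 \right)},7 \right)} \right)} - 1130 = 9 \sqrt{3} - 1130 = -1130 + 9 \sqrt{3}$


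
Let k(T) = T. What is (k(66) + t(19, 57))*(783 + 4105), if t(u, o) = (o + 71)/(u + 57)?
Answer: 6285968/19 ≈ 3.3084e+5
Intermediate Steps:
t(u, o) = (71 + o)/(57 + u)
(k(66) + t(19, 57))*(783 + 4105) = (66 + (71 + 57)/(57 + 19))*(783 + 4105) = (66 + 128/76)*4888 = (66 + (1/76)*128)*4888 = (66 + 32/19)*4888 = (1286/19)*4888 = 6285968/19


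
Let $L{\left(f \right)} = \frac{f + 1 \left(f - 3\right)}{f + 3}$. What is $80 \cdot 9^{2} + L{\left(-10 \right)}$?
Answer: $\frac{45383}{7} \approx 6483.3$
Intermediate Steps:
$L{\left(f \right)} = \frac{-3 + 2 f}{3 + f}$ ($L{\left(f \right)} = \frac{f + 1 \left(-3 + f\right)}{3 + f} = \frac{f + \left(-3 + f\right)}{3 + f} = \frac{-3 + 2 f}{3 + f}$)
$80 \cdot 9^{2} + L{\left(-10 \right)} = 80 \cdot 9^{2} + \frac{-3 + 2 \left(-10\right)}{3 - 10} = 80 \cdot 81 + \frac{-3 - 20}{-7} = 6480 - - \frac{23}{7} = 6480 + \frac{23}{7} = \frac{45383}{7}$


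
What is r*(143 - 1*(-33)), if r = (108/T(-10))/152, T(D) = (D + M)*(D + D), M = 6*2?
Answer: -297/95 ≈ -3.1263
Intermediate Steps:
M = 12
T(D) = 2*D*(12 + D) (T(D) = (D + 12)*(D + D) = (12 + D)*(2*D) = 2*D*(12 + D))
r = -27/1520 (r = (108/((2*(-10)*(12 - 10))))/152 = (108/((2*(-10)*2)))*(1/152) = (108/(-40))*(1/152) = (108*(-1/40))*(1/152) = -27/10*1/152 = -27/1520 ≈ -0.017763)
r*(143 - 1*(-33)) = -27*(143 - 1*(-33))/1520 = -27*(143 + 33)/1520 = -27/1520*176 = -297/95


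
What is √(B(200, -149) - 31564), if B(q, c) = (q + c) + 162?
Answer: I*√31351 ≈ 177.06*I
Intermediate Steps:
B(q, c) = 162 + c + q (B(q, c) = (c + q) + 162 = 162 + c + q)
√(B(200, -149) - 31564) = √((162 - 149 + 200) - 31564) = √(213 - 31564) = √(-31351) = I*√31351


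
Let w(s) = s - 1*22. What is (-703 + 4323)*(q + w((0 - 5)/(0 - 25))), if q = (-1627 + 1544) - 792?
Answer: -3246416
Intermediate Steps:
w(s) = -22 + s (w(s) = s - 22 = -22 + s)
q = -875 (q = -83 - 792 = -875)
(-703 + 4323)*(q + w((0 - 5)/(0 - 25))) = (-703 + 4323)*(-875 + (-22 + (0 - 5)/(0 - 25))) = 3620*(-875 + (-22 - 5/(-25))) = 3620*(-875 + (-22 - 5*(-1/25))) = 3620*(-875 + (-22 + ⅕)) = 3620*(-875 - 109/5) = 3620*(-4484/5) = -3246416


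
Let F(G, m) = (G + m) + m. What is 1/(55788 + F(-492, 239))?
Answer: 1/55774 ≈ 1.7930e-5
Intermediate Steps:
F(G, m) = G + 2*m
1/(55788 + F(-492, 239)) = 1/(55788 + (-492 + 2*239)) = 1/(55788 + (-492 + 478)) = 1/(55788 - 14) = 1/55774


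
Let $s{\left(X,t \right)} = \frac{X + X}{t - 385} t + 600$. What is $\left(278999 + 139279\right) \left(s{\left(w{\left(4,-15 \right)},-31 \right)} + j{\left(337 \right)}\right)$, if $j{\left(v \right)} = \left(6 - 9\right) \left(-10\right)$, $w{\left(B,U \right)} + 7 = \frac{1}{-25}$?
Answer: $\frac{85499787702}{325} \approx 2.6308 \cdot 10^{8}$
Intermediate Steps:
$w{\left(B,U \right)} = - \frac{176}{25}$ ($w{\left(B,U \right)} = -7 + \frac{1}{-25} = -7 - \frac{1}{25} = - \frac{176}{25}$)
$j{\left(v \right)} = 30$ ($j{\left(v \right)} = \left(-3\right) \left(-10\right) = 30$)
$s{\left(X,t \right)} = 600 + \frac{2 X t}{-385 + t}$ ($s{\left(X,t \right)} = \frac{2 X}{-385 + t} t + 600 = \frac{2 X t}{-385 + t} + 600 = 600 + \frac{2 X t}{-385 + t}$)
$\left(278999 + 139279\right) \left(s{\left(w{\left(4,-15 \right)},-31 \right)} + j{\left(337 \right)}\right) = \left(278999 + 139279\right) \left(\frac{2 \left(-115500 + 300 \left(-31\right) - - \frac{5456}{25}\right)}{-385 - 31} + 30\right) = 418278 \left(\frac{2 \left(-115500 - 9300 + \frac{5456}{25}\right)}{-416} + 30\right) = 418278 \left(2 \left(- \frac{1}{416}\right) \left(- \frac{3114544}{25}\right) + 30\right) = 418278 \left(\frac{194659}{325} + 30\right) = 418278 \cdot \frac{204409}{325} = \frac{85499787702}{325}$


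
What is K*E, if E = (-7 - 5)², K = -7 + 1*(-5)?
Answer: -1728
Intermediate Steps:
K = -12 (K = -7 - 5 = -12)
E = 144 (E = (-12)² = 144)
K*E = -12*144 = -1728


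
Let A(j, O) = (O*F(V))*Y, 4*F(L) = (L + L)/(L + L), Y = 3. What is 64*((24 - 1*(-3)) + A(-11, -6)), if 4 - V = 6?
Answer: 1440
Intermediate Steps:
V = -2 (V = 4 - 1*6 = 4 - 6 = -2)
F(L) = 1/4 (F(L) = ((L + L)/(L + L))/4 = ((2*L)/((2*L)))/4 = ((2*L)*(1/(2*L)))/4 = (1/4)*1 = 1/4)
A(j, O) = 3*O/4 (A(j, O) = (O*(1/4))*3 = (O/4)*3 = 3*O/4)
64*((24 - 1*(-3)) + A(-11, -6)) = 64*((24 - 1*(-3)) + (3/4)*(-6)) = 64*((24 + 3) - 9/2) = 64*(27 - 9/2) = 64*(45/2) = 1440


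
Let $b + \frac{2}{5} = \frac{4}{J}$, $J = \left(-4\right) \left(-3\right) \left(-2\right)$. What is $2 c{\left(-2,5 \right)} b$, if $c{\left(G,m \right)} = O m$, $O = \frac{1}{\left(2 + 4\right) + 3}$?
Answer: $- \frac{17}{27} \approx -0.62963$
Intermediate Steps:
$O = \frac{1}{9}$ ($O = \frac{1}{6 + 3} = \frac{1}{9} \approx 0.11111$)
$J = -24$ ($J = 12 \left(-2\right) = -24$)
$b = - \frac{17}{30}$ ($b = - \frac{2}{5} + \frac{4}{-24} = - \frac{2}{5} + 4 \left(- \frac{1}{24}\right) = - \frac{2}{5} - \frac{1}{6} = - \frac{17}{30} \approx -0.56667$)
$c{\left(G,m \right)} = \frac{m}{9}$
$2 c{\left(-2,5 \right)} b = 2 \cdot \frac{1}{9} \cdot 5 \left(- \frac{17}{30}\right) = 2 \cdot \frac{5}{9} \left(- \frac{17}{30}\right) = \frac{10}{9} \left(- \frac{17}{30}\right) = - \frac{17}{27}$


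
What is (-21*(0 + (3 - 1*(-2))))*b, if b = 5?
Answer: -525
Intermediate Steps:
(-21*(0 + (3 - 1*(-2))))*b = -21*(0 + (3 - 1*(-2)))*5 = -21*(0 + (3 + 2))*5 = -21*(0 + 5)*5 = -21*5*5 = -105*5 = -525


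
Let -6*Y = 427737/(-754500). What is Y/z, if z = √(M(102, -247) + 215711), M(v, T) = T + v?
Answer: 142579*√215566/325289094000 ≈ 0.00020351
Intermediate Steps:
Y = 142579/1509000 (Y = -142579/(2*(-754500)) = -142579*(-1)/(2*754500) = -⅙*(-142579/251500) = 142579/1509000 ≈ 0.094486)
z = √215566 (z = √((-247 + 102) + 215711) = √(-145 + 215711) = √215566 ≈ 464.29)
Y/z = 142579/(1509000*(√215566)) = 142579*(√215566/215566)/1509000 = 142579*√215566/325289094000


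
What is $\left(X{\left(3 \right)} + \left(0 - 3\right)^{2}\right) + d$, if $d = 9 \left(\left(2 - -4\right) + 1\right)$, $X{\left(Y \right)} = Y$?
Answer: $75$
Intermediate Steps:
$d = 63$ ($d = 9 \left(\left(2 + 4\right) + 1\right) = 9 \left(6 + 1\right) = 9 \cdot 7 = 63$)
$\left(X{\left(3 \right)} + \left(0 - 3\right)^{2}\right) + d = \left(3 + \left(0 - 3\right)^{2}\right) + 63 = \left(3 + \left(-3\right)^{2}\right) + 63 = \left(3 + 9\right) + 63 = 12 + 63 = 75$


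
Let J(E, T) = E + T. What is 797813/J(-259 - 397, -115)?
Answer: -797813/771 ≈ -1034.8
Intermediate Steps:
797813/J(-259 - 397, -115) = 797813/((-259 - 397) - 115) = 797813/(-656 - 115) = 797813/(-771) = 797813*(-1/771) = -797813/771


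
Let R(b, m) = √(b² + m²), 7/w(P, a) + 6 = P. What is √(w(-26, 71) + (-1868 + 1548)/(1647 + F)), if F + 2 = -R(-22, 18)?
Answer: √(-43510 + 28*√202)/(8*√(1645 - 2*√202)) ≈ 0.64552*I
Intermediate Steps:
w(P, a) = 7/(-6 + P)
F = -2 - 2*√202 (F = -2 - √((-22)² + 18²) = -2 - √(484 + 324) = -2 - √808 = -2 - 2*√202 ≈ -30.425)
√(w(-26, 71) + (-1868 + 1548)/(1647 + F)) = √(7/(-6 - 26) + (-1868 + 1548)/(1647 + (-2 - 2*√202))) = √(7/(-32) - 320/(1645 - 2*√202)) = √(7*(-1/32) - 320/(1645 - 2*√202)) = √(-7/32 - 320/(1645 - 2*√202))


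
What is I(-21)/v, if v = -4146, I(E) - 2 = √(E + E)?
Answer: -1/2073 - I*√42/4146 ≈ -0.00048239 - 0.0015631*I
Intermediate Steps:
I(E) = 2 + √2*√E (I(E) = 2 + √(E + E) = 2 + √(2*E) = 2 + √2*√E)
I(-21)/v = (2 + √2*√(-21))/(-4146) = (2 + √2*(I*√21))*(-1/4146) = (2 + I*√42)*(-1/4146) = -1/2073 - I*√42/4146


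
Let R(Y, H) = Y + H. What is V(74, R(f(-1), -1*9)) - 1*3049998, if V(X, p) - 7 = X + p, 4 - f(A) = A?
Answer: -3049921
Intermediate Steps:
f(A) = 4 - A
R(Y, H) = H + Y
V(X, p) = 7 + X + p (V(X, p) = 7 + (X + p) = 7 + X + p)
V(74, R(f(-1), -1*9)) - 1*3049998 = (7 + 74 + (-1*9 + (4 - 1*(-1)))) - 1*3049998 = (7 + 74 + (-9 + (4 + 1))) - 3049998 = (7 + 74 + (-9 + 5)) - 3049998 = (7 + 74 - 4) - 3049998 = 77 - 3049998 = -3049921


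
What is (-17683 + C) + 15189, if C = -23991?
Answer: -26485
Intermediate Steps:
(-17683 + C) + 15189 = (-17683 - 23991) + 15189 = -41674 + 15189 = -26485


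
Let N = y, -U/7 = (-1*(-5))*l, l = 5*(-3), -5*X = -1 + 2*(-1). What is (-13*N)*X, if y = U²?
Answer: -2149875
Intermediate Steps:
X = ⅗ (X = -(-1 + 2*(-1))/5 = -(-1 - 2)/5 = -⅕*(-3) = ⅗ ≈ 0.60000)
l = -15
U = 525 (U = -7*(-1*(-5))*(-15) = -35*(-15) = -7*(-75) = 525)
y = 275625 (y = 525² = 275625)
N = 275625
(-13*N)*X = -13*275625*(⅗) = -3583125*⅗ = -2149875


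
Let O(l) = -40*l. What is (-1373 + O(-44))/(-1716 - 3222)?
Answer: -129/1646 ≈ -0.078372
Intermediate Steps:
(-1373 + O(-44))/(-1716 - 3222) = (-1373 - 40*(-44))/(-1716 - 3222) = (-1373 + 1760)/(-4938) = 387*(-1/4938) = -129/1646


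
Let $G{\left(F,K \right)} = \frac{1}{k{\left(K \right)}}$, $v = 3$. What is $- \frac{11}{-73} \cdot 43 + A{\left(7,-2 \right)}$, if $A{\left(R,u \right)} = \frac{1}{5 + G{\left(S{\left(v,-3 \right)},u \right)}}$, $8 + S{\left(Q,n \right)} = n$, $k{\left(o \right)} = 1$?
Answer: $\frac{2911}{438} \approx 6.6461$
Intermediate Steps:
$S{\left(Q,n \right)} = -8 + n$
$G{\left(F,K \right)} = 1$ ($G{\left(F,K \right)} = 1^{-1} = 1$)
$A{\left(R,u \right)} = \frac{1}{6}$ ($A{\left(R,u \right)} = \frac{1}{5 + 1} = \frac{1}{6}$)
$- \frac{11}{-73} \cdot 43 + A{\left(7,-2 \right)} = - \frac{11}{-73} \cdot 43 + \frac{1}{6} = \left(-11\right) \left(- \frac{1}{73}\right) 43 + \frac{1}{6} = \frac{11}{73} \cdot 43 + \frac{1}{6} = \frac{473}{73} + \frac{1}{6} = \frac{2911}{438}$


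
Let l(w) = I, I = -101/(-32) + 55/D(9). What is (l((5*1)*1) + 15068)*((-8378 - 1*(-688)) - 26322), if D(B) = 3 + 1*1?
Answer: -4104542651/8 ≈ -5.1307e+8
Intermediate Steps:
D(B) = 4 (D(B) = 3 + 1 = 4)
I = 541/32 (I = -101/(-32) + 55/4 = -101*(-1/32) + 55*(¼) = 101/32 + 55/4 = 541/32 ≈ 16.906)
l(w) = 541/32
(l((5*1)*1) + 15068)*((-8378 - 1*(-688)) - 26322) = (541/32 + 15068)*((-8378 - 1*(-688)) - 26322) = 482717*((-8378 + 688) - 26322)/32 = 482717*(-7690 - 26322)/32 = (482717/32)*(-34012) = -4104542651/8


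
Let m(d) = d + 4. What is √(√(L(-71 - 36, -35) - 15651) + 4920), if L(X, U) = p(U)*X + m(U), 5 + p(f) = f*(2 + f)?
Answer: √(4920 + 2*I*√34683) ≈ 70.193 + 2.6532*I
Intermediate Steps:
p(f) = -5 + f*(2 + f)
m(d) = 4 + d
L(X, U) = 4 + U + X*(-5 + U² + 2*U) (L(X, U) = (-5 + U² + 2*U)*X + (4 + U) = X*(-5 + U² + 2*U) + (4 + U) = 4 + U + X*(-5 + U² + 2*U))
√(√(L(-71 - 36, -35) - 15651) + 4920) = √(√((4 - 35 + (-71 - 36)*(-5 + (-35)² + 2*(-35))) - 15651) + 4920) = √(√((4 - 35 - 107*(-5 + 1225 - 70)) - 15651) + 4920) = √(√((4 - 35 - 107*1150) - 15651) + 4920) = √(√((4 - 35 - 123050) - 15651) + 4920) = √(√(-123081 - 15651) + 4920) = √(√(-138732) + 4920) = √(2*I*√34683 + 4920) = √(4920 + 2*I*√34683)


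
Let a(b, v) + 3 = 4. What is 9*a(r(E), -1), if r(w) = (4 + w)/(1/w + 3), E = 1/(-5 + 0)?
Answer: 9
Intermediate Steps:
E = -⅕ (E = 1/(-5) = -⅕ ≈ -0.20000)
r(w) = (4 + w)/(3 + 1/w)
a(b, v) = 1 (a(b, v) = -3 + 4 = 1)
9*a(r(E), -1) = 9*1 = 9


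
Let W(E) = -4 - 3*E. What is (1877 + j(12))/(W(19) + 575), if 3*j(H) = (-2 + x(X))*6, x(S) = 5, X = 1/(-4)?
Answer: 1883/514 ≈ 3.6634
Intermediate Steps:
X = -1/4 ≈ -0.25000
j(H) = 6 (j(H) = ((-2 + 5)*6)/3 = (3*6)/3 = (1/3)*18 = 6)
(1877 + j(12))/(W(19) + 575) = (1877 + 6)/((-4 - 3*19) + 575) = 1883/((-4 - 57) + 575) = 1883/(-61 + 575) = 1883/514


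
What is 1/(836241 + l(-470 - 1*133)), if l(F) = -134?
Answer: 1/836107 ≈ 1.1960e-6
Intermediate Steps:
1/(836241 + l(-470 - 1*133)) = 1/(836241 - 134) = 1/836107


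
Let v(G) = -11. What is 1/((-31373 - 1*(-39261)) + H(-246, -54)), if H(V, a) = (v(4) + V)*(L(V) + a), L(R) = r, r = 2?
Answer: 1/21252 ≈ 4.7054e-5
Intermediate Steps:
L(R) = 2
H(V, a) = (-11 + V)*(2 + a)
1/((-31373 - 1*(-39261)) + H(-246, -54)) = 1/((-31373 - 1*(-39261)) + (-22 - 11*(-54) + 2*(-246) - 246*(-54))) = 1/((-31373 + 39261) + (-22 + 594 - 492 + 13284)) = 1/(7888 + 13364) = 1/21252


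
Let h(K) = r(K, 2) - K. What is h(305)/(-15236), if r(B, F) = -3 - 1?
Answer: 309/15236 ≈ 0.020281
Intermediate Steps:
r(B, F) = -4
h(K) = -4 - K
h(305)/(-15236) = (-4 - 1*305)/(-15236) = (-4 - 305)*(-1/15236) = -309*(-1/15236) = 309/15236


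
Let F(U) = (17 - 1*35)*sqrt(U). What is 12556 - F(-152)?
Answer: 12556 + 36*I*sqrt(38) ≈ 12556.0 + 221.92*I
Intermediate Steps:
F(U) = -18*sqrt(U) (F(U) = (17 - 35)*sqrt(U) = -18*sqrt(U))
12556 - F(-152) = 12556 - (-18)*sqrt(-152) = 12556 - (-18)*2*I*sqrt(38) = 12556 - (-36)*I*sqrt(38) = 12556 + 36*I*sqrt(38)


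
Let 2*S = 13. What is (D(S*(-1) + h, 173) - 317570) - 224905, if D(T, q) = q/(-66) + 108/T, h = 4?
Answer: -179031871/330 ≈ -5.4252e+5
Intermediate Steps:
S = 13/2 (S = (1/2)*13 = 13/2 ≈ 6.5000)
D(T, q) = 108/T - q/66 (D(T, q) = q*(-1/66) + 108/T = -q/66 + 108/T = 108/T - q/66)
(D(S*(-1) + h, 173) - 317570) - 224905 = ((108/((13/2)*(-1) + 4) - 1/66*173) - 317570) - 224905 = ((108/(-13/2 + 4) - 173/66) - 317570) - 224905 = ((108/(-5/2) - 173/66) - 317570) - 224905 = ((108*(-2/5) - 173/66) - 317570) - 224905 = ((-216/5 - 173/66) - 317570) - 224905 = (-15121/330 - 317570) - 224905 = -104813221/330 - 224905 = -179031871/330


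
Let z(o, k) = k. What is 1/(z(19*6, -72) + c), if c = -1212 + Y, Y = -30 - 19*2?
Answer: -1/1352 ≈ -0.00073965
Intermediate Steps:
Y = -68 (Y = -30 - 38 = -68)
c = -1280 (c = -1212 - 68 = -1280)
1/(z(19*6, -72) + c) = 1/(-72 - 1280) = 1/(-1352) = -1/1352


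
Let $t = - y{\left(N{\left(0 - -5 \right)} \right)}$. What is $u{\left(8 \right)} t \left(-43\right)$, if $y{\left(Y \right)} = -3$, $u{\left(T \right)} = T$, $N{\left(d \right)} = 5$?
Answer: $-1032$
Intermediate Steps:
$t = 3$ ($t = \left(-1\right) \left(-3\right) = 3$)
$u{\left(8 \right)} t \left(-43\right) = 8 \cdot 3 \left(-43\right) = 24 \left(-43\right) = -1032$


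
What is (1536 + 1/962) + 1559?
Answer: 2977391/962 ≈ 3095.0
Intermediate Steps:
(1536 + 1/962) + 1559 = 1477633/962 + 1559 = 2977391/962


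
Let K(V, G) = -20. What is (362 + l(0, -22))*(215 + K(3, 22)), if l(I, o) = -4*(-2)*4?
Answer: 76830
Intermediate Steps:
l(I, o) = 32 (l(I, o) = 8*4 = 32)
(362 + l(0, -22))*(215 + K(3, 22)) = (362 + 32)*(215 - 20) = 394*195 = 76830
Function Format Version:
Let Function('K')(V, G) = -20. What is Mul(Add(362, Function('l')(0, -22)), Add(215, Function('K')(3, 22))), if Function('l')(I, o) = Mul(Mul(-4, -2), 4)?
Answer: 76830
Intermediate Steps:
Function('l')(I, o) = 32 (Function('l')(I, o) = Mul(8, 4) = 32)
Mul(Add(362, Function('l')(0, -22)), Add(215, Function('K')(3, 22))) = Mul(Add(362, 32), Add(215, -20)) = Mul(394, 195) = 76830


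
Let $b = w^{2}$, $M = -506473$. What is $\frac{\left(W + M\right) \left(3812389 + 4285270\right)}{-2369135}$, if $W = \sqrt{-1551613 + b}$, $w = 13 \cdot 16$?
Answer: $\frac{4101245646707}{2369135} - \frac{8097659 i \sqrt{1508349}}{2369135} \approx 1.7311 \cdot 10^{6} - 4197.8 i$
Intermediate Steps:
$w = 208$
$b = 43264$ ($b = 208^{2} = 43264$)
$W = i \sqrt{1508349}$ ($W = \sqrt{-1551613 + 43264} = \sqrt{-1508349} = i \sqrt{1508349} \approx 1228.1 i$)
$\frac{\left(W + M\right) \left(3812389 + 4285270\right)}{-2369135} = \frac{\left(i \sqrt{1508349} - 506473\right) \left(3812389 + 4285270\right)}{-2369135} = \left(-506473 + i \sqrt{1508349}\right) 8097659 \left(- \frac{1}{2369135}\right) = \left(-4101245646707 + 8097659 i \sqrt{1508349}\right) \left(- \frac{1}{2369135}\right) = \frac{4101245646707}{2369135} - \frac{8097659 i \sqrt{1508349}}{2369135}$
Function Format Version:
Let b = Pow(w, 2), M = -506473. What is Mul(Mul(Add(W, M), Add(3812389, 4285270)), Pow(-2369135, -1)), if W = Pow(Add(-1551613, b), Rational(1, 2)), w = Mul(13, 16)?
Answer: Add(Rational(4101245646707, 2369135), Mul(Rational(-8097659, 2369135), I, Pow(1508349, Rational(1, 2)))) ≈ Add(1.7311e+6, Mul(-4197.8, I))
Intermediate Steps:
w = 208
b = 43264 (b = Pow(208, 2) = 43264)
W = Mul(I, Pow(1508349, Rational(1, 2))) (W = Pow(Add(-1551613, 43264), Rational(1, 2)) = Pow(-1508349, Rational(1, 2)) = Mul(I, Pow(1508349, Rational(1, 2))) ≈ Mul(1228.1, I))
Mul(Mul(Add(W, M), Add(3812389, 4285270)), Pow(-2369135, -1)) = Mul(Mul(Add(Mul(I, Pow(1508349, Rational(1, 2))), -506473), Add(3812389, 4285270)), Pow(-2369135, -1)) = Mul(Mul(Add(-506473, Mul(I, Pow(1508349, Rational(1, 2)))), 8097659), Rational(-1, 2369135)) = Mul(Add(-4101245646707, Mul(8097659, I, Pow(1508349, Rational(1, 2)))), Rational(-1, 2369135)) = Add(Rational(4101245646707, 2369135), Mul(Rational(-8097659, 2369135), I, Pow(1508349, Rational(1, 2))))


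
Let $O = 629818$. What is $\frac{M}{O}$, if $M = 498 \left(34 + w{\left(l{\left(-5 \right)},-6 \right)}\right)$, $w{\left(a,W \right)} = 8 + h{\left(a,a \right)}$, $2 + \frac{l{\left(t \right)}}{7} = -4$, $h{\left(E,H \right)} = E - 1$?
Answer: $- \frac{249}{314909} \approx -0.0007907$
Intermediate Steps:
$h{\left(E,H \right)} = -1 + E$ ($h{\left(E,H \right)} = E - 1 = -1 + E$)
$l{\left(t \right)} = -42$ ($l{\left(t \right)} = -14 + 7 \left(-4\right) = -14 - 28 = -42$)
$w{\left(a,W \right)} = 7 + a$ ($w{\left(a,W \right)} = 8 + \left(-1 + a\right) = 7 + a$)
$M = -498$ ($M = 498 \left(34 + \left(7 - 42\right)\right) = 498 \left(34 - 35\right) = 498 \left(-1\right) = -498$)
$\frac{M}{O} = - \frac{498}{629818} = \left(-498\right) \frac{1}{629818} = - \frac{249}{314909}$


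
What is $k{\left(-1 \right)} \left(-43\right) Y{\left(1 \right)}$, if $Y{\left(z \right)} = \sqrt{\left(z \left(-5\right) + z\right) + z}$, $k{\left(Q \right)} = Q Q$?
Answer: $- 43 i \sqrt{3} \approx - 74.478 i$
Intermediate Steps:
$k{\left(Q \right)} = Q^{2}$
$Y{\left(z \right)} = \sqrt{3} \sqrt{- z}$ ($Y{\left(z \right)} = \sqrt{\left(- 5 z + z\right) + z} = \sqrt{- 4 z + z} = \sqrt{- 3 z} = \sqrt{3} \sqrt{- z}$)
$k{\left(-1 \right)} \left(-43\right) Y{\left(1 \right)} = \left(-1\right)^{2} \left(-43\right) \sqrt{3} \sqrt{\left(-1\right) 1} = 1 \left(-43\right) \sqrt{3} \sqrt{-1} = - 43 \sqrt{3} i = - 43 i \sqrt{3}$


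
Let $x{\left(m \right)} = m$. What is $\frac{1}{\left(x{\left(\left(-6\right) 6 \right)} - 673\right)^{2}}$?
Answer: $\frac{1}{502681} \approx 1.9893 \cdot 10^{-6}$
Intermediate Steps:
$\frac{1}{\left(x{\left(\left(-6\right) 6 \right)} - 673\right)^{2}} = \frac{1}{\left(\left(-6\right) 6 - 673\right)^{2}} = \frac{1}{\left(-36 - 673\right)^{2}} = \frac{1}{\left(-709\right)^{2}} = \frac{1}{502681}$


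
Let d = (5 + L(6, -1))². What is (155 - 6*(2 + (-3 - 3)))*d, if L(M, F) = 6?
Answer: 21659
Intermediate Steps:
d = 121 (d = (5 + 6)² = 11² = 121)
(155 - 6*(2 + (-3 - 3)))*d = (155 - 6*(2 + (-3 - 3)))*121 = (155 - 6*(2 - 6))*121 = (155 - 6*(-4))*121 = (155 + 24)*121 = 179*121 = 21659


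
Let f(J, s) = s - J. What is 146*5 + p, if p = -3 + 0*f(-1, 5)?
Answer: 727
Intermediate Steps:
p = -3 (p = -3 + 0*(5 - 1*(-1)) = -3 + 0*(5 + 1) = -3 + 0*6 = -3 + 0 = -3)
146*5 + p = 146*5 - 3 = 730 - 3 = 727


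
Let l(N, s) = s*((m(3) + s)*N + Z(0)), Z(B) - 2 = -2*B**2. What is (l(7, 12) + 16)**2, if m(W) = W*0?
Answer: 1098304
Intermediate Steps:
m(W) = 0
Z(B) = 2 - 2*B**2
l(N, s) = s*(2 + N*s) (l(N, s) = s*((0 + s)*N + (2 - 2*0**2)) = s*(s*N + (2 - 2*0)) = s*(N*s + (2 + 0)) = s*(N*s + 2) = s*(2 + N*s))
(l(7, 12) + 16)**2 = (12*(2 + 7*12) + 16)**2 = (12*(2 + 84) + 16)**2 = (12*86 + 16)**2 = (1032 + 16)**2 = 1048**2 = 1098304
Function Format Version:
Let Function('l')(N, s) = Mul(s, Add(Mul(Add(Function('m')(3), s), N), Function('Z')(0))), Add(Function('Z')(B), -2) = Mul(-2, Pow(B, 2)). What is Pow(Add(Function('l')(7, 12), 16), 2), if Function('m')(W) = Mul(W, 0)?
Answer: 1098304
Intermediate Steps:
Function('m')(W) = 0
Function('Z')(B) = Add(2, Mul(-2, Pow(B, 2)))
Function('l')(N, s) = Mul(s, Add(2, Mul(N, s))) (Function('l')(N, s) = Mul(s, Add(Mul(Add(0, s), N), Add(2, Mul(-2, Pow(0, 2))))) = Mul(s, Add(Mul(s, N), Add(2, Mul(-2, 0)))) = Mul(s, Add(Mul(N, s), Add(2, 0))) = Mul(s, Add(Mul(N, s), 2)) = Mul(s, Add(2, Mul(N, s))))
Pow(Add(Function('l')(7, 12), 16), 2) = Pow(Add(Mul(12, Add(2, Mul(7, 12))), 16), 2) = Pow(Add(Mul(12, Add(2, 84)), 16), 2) = Pow(Add(Mul(12, 86), 16), 2) = Pow(Add(1032, 16), 2) = Pow(1048, 2) = 1098304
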